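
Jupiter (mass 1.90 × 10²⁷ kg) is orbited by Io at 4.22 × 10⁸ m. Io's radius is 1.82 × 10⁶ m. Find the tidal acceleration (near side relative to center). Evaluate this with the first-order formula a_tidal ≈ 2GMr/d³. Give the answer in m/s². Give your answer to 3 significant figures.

6.14 × 10⁻³ m/s²

Δg = 2GMr/d³
   = 2 × (6.674 × 10⁻¹¹) × (1.90 × 10²⁷) × (1.82 × 10⁶) / (4.22 × 10⁸)³
   = 6.14 × 10⁻³ m/s²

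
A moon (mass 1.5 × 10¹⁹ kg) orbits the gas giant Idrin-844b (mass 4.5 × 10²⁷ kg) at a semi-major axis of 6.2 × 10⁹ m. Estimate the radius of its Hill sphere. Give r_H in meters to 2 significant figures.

6.4 × 10⁶ m

r_H ≈ a (m/3M)^(1/3)
    = (6.2 × 10⁹) × (1.5 × 10¹⁹ / (3 × 4.5 × 10²⁷))^(1/3)
    = 6.4 × 10⁶ m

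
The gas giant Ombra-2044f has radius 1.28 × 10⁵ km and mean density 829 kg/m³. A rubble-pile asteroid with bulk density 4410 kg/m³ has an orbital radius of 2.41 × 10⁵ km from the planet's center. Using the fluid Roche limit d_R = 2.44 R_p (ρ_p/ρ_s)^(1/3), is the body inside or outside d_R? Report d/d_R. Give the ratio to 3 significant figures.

outside; d/d_R ≈ 1.35

d_R = 2.44 × (1.28 × 10⁵ km) × (829/4410)^(1/3) = 1.789 × 10⁵ km
d/d_R = (2.41 × 10⁵) / (1.789 × 10⁵) = 1.35
Since d/d_R > 1, the body is outside the Roche limit.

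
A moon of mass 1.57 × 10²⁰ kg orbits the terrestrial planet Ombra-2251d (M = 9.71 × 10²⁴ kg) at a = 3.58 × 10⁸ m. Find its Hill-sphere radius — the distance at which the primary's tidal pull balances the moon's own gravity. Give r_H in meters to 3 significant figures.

r_H ≈ a (m/3M)^(1/3)
    = (3.58 × 10⁸) × (1.57 × 10²⁰ / (3 × 9.71 × 10²⁴))^(1/3)
    = 6.28 × 10⁶ m

6.28 × 10⁶ m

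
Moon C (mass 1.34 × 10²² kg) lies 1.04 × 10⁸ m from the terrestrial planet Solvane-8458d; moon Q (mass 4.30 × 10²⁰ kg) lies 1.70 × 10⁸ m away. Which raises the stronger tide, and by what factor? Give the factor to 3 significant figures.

Moon C, by a factor of ≈ 136

Tidal acceleration ∝ M/d³, so compare M/d³ for each.
Moon C: (1.34 × 10²²) / (1.04 × 10⁸)³ = 1.191 × 10⁻²
Moon Q: (4.30 × 10²⁰) / (1.70 × 10⁸)³ = 8.752 × 10⁻⁵
Ratio (larger/smaller) = 136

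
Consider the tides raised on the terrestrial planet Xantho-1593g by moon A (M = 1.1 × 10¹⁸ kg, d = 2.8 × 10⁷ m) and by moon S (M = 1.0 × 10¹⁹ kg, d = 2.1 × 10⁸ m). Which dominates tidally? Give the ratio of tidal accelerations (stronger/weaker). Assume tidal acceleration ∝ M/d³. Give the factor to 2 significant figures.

Moon A, by a factor of ≈ 46

The tide-raising term goes as M/d³ (the gradient of a 1/d² field).
Moon A: (1.1 × 10¹⁸) / (2.8 × 10⁷)³ = 5.011 × 10⁻⁵
Moon S: (1.0 × 10¹⁹) / (2.1 × 10⁸)³ = 1.080 × 10⁻⁶
Ratio (larger/smaller) = 46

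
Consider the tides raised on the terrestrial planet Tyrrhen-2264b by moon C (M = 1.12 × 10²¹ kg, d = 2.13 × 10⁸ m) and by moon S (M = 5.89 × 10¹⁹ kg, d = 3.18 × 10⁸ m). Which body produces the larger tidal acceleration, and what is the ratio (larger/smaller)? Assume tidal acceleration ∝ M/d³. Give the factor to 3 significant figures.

Moon C, by a factor of ≈ 63.3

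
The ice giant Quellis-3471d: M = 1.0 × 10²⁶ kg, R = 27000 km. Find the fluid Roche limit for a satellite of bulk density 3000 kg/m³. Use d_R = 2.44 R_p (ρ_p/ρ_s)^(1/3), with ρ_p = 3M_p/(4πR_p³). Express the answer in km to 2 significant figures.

ρ_p = 3M_p/(4πR_p³) = 3 × (1.0 × 10²⁶) / (4π × (2.7 × 10⁷ m)³) = 1200 kg/m³
d_R = 2.44 × 27000 km × (1200/3000)^(1/3)
    = 49000 km

49000 km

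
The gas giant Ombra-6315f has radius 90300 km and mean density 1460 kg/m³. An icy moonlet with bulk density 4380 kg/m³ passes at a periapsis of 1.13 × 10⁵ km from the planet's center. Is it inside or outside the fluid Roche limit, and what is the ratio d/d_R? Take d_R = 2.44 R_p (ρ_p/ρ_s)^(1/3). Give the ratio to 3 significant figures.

d_R = 2.44 × (90300 km) × (1460/4380)^(1/3) = 1.528 × 10⁵ km
d/d_R = (1.13 × 10⁵) / (1.528 × 10⁵) = 0.740
Since d/d_R < 1, the body is inside the Roche limit.

inside; d/d_R ≈ 0.740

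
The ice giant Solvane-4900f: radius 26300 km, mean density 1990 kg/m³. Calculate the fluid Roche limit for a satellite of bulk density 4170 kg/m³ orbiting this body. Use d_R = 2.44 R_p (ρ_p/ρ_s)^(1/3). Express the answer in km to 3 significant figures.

d_R = 2.44 × 26300 km × (1990/4170)^(1/3)
    = 50100 km

50100 km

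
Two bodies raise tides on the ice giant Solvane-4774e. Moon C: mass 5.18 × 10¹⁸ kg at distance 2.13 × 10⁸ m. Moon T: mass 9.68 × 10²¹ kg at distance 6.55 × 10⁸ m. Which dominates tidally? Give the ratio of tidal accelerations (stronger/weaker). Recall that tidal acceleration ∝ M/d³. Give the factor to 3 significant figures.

The tide-raising term goes as M/d³ (the gradient of a 1/d² field).
Moon C: (5.18 × 10¹⁸) / (2.13 × 10⁸)³ = 5.360 × 10⁻⁷
Moon T: (9.68 × 10²¹) / (6.55 × 10⁸)³ = 3.445 × 10⁻⁵
Ratio (larger/smaller) = 64.3

Moon T, by a factor of ≈ 64.3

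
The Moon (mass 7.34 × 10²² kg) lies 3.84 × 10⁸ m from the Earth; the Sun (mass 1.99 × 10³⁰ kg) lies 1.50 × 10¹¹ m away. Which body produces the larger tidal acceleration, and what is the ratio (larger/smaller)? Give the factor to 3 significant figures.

The Moon, by a factor of ≈ 2.20

Tidal acceleration ∝ M/d³, so compare M/d³ for each.
The Moon: (7.34 × 10²²) / (3.84 × 10⁸)³ = 1.296 × 10⁻³
The Sun: (1.99 × 10³⁰) / (1.50 × 10¹¹)³ = 5.896 × 10⁻⁴
Ratio (larger/smaller) = 2.20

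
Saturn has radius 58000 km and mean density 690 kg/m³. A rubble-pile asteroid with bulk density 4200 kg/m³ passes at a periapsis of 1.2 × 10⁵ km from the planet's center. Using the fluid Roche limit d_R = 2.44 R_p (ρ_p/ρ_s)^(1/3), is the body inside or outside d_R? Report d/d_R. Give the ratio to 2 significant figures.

outside; d/d_R ≈ 1.5

d_R = 2.44 × (58000 km) × (690/4200)^(1/3) = 77510 km
d/d_R = (1.2 × 10⁵) / (77510) = 1.5
Since d/d_R > 1, the body is outside the Roche limit.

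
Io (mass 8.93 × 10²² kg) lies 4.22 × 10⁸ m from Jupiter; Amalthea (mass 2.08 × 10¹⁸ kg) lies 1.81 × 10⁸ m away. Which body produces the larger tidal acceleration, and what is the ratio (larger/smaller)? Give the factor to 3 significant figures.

Tidal acceleration ∝ M/d³, so compare M/d³ for each.
Io: (8.93 × 10²²) / (4.22 × 10⁸)³ = 1.188 × 10⁻³
Amalthea: (2.08 × 10¹⁸) / (1.81 × 10⁸)³ = 3.508 × 10⁻⁷
Ratio (larger/smaller) = 3390

Io, by a factor of ≈ 3390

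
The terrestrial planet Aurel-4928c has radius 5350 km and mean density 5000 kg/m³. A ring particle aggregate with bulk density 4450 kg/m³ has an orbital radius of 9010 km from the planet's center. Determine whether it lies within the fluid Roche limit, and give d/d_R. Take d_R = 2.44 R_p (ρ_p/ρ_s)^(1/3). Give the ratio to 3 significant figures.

d_R = 2.44 × (5350 km) × (5000/4450)^(1/3) = 13570 km
d/d_R = (9010) / (13570) = 0.664
Since d/d_R < 1, the body is inside the Roche limit.

inside; d/d_R ≈ 0.664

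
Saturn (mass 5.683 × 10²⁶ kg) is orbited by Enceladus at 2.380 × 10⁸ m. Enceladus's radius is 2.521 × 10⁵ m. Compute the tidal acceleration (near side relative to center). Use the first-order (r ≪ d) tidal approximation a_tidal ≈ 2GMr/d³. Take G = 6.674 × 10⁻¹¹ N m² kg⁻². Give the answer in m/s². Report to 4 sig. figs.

Since r ≪ d, expand the inverse-square field across one radius to get the leading 2GMr/d³ term.
Δa = 2GMr/d³
   = 2 × (6.674 × 10⁻¹¹) × (5.683 × 10²⁶) × (2.521 × 10⁵) / (2.380 × 10⁸)³
   = 1.419 × 10⁻³ m/s²

1.419 × 10⁻³ m/s²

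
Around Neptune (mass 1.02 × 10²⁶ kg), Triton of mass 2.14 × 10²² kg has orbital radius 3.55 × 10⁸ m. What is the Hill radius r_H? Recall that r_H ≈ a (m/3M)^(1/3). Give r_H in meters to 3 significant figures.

r_H ≈ a (m/3M)^(1/3)
    = (3.55 × 10⁸) × (2.14 × 10²² / (3 × 1.02 × 10²⁶))^(1/3)
    = 1.46 × 10⁷ m

1.46 × 10⁷ m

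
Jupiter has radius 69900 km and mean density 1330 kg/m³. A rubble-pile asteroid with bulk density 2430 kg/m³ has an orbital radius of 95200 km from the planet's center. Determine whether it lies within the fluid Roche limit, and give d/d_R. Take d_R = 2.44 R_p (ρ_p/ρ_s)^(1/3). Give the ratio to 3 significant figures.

inside; d/d_R ≈ 0.682

d_R = 2.44 × (69900 km) × (1330/2430)^(1/3) = 1.395 × 10⁵ km
d/d_R = (95200) / (1.395 × 10⁵) = 0.682
Since d/d_R < 1, the body is inside the Roche limit.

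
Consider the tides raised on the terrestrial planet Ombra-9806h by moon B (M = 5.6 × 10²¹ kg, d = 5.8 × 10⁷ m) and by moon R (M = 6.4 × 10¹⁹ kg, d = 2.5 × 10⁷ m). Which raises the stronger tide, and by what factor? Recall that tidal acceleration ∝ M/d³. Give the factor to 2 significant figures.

Moon B, by a factor of ≈ 7.0

Tidal stretch scales as M/d³; compute that for each body.
Moon B: (5.6 × 10²¹) / (5.8 × 10⁷)³ = 2.870 × 10⁻²
Moon R: (6.4 × 10¹⁹) / (2.5 × 10⁷)³ = 4.096 × 10⁻³
Ratio (larger/smaller) = 7.0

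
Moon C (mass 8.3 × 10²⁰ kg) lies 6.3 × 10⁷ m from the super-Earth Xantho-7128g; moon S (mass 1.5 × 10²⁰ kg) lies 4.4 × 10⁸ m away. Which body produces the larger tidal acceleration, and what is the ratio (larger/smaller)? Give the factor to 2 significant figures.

Moon C, by a factor of ≈ 1900

Tidal acceleration ∝ M/d³, so compare M/d³ for each.
Moon C: (8.3 × 10²⁰) / (6.3 × 10⁷)³ = 3.319 × 10⁻³
Moon S: (1.5 × 10²⁰) / (4.4 × 10⁸)³ = 1.761 × 10⁻⁶
Ratio (larger/smaller) = 1900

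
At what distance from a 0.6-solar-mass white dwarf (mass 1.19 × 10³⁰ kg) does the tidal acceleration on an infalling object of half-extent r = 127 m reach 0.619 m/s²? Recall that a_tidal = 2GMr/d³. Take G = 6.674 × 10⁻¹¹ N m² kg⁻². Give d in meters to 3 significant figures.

2GMr/d³ = a_tidal  ⇒  d = (2GMr / a_tidal)^(1/3)
d = (2 × 6.674×10⁻¹¹ × (1.19 × 10³⁰) × (127) / (0.619))^(1/3)
  = 3.19 × 10⁷ m

3.19 × 10⁷ m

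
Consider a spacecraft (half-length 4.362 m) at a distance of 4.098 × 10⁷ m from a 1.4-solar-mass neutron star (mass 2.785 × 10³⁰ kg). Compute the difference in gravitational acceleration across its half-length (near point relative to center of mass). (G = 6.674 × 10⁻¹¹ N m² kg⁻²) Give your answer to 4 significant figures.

2.356 × 10⁻² m/s²

Δa = 2GMr/d³
   = 2 × (6.674 × 10⁻¹¹) × (2.785 × 10³⁰) × (4.362) / (4.098 × 10⁷)³
   = 2.356 × 10⁻² m/s²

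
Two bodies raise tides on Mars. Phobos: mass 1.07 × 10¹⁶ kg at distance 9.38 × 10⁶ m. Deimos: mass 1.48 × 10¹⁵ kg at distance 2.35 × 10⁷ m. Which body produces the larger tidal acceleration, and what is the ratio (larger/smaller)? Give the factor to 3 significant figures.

Phobos, by a factor of ≈ 114

Tidal acceleration ∝ M/d³, so compare M/d³ for each.
Phobos: (1.07 × 10¹⁶) / (9.38 × 10⁶)³ = 1.297 × 10⁻⁵
Deimos: (1.48 × 10¹⁵) / (2.35 × 10⁷)³ = 1.140 × 10⁻⁷
Ratio (larger/smaller) = 114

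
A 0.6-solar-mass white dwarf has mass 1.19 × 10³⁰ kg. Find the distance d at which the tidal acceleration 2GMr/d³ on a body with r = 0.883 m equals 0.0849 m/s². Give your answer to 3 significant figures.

1.18 × 10⁷ m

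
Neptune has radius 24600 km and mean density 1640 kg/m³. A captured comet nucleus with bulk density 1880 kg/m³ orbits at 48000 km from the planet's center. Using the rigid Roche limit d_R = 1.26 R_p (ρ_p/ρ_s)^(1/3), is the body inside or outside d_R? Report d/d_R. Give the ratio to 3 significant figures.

d_R = 1.26 × (24600 km) × (1640/1880)^(1/3) = 29620 km
d/d_R = (48000) / (29620) = 1.62
Since d/d_R > 1, the body is outside the Roche limit.

outside; d/d_R ≈ 1.62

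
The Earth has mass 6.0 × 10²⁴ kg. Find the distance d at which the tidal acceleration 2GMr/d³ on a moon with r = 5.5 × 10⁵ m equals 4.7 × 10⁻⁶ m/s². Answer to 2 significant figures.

4.5 × 10⁸ m

2GMr/d³ = a_tidal  ⇒  d = (2GMr / a_tidal)^(1/3)
d = (2 × 6.674×10⁻¹¹ × (6.0 × 10²⁴) × (5.5 × 10⁵) / (4.7 × 10⁻⁶))^(1/3)
  = 4.5 × 10⁸ m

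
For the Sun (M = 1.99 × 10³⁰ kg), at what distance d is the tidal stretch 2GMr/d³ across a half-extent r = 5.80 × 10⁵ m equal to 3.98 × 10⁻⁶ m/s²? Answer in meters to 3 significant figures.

3.38 × 10¹⁰ m

2GMr/d³ = a_tidal  ⇒  d = (2GMr / a_tidal)^(1/3)
d = (2 × 6.674×10⁻¹¹ × (1.99 × 10³⁰) × (5.80 × 10⁵) / (3.98 × 10⁻⁶))^(1/3)
  = 3.38 × 10¹⁰ m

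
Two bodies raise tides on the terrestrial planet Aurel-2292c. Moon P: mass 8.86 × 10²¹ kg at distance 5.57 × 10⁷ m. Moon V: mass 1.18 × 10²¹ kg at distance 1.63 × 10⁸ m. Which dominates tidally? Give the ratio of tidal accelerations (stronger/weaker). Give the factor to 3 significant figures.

Compare M/d³ for the two perturbers:
Moon P: (8.86 × 10²¹) / (5.57 × 10⁷)³ = 5.127 × 10⁻²
Moon V: (1.18 × 10²¹) / (1.63 × 10⁸)³ = 2.725 × 10⁻⁴
Ratio (larger/smaller) = 188

Moon P, by a factor of ≈ 188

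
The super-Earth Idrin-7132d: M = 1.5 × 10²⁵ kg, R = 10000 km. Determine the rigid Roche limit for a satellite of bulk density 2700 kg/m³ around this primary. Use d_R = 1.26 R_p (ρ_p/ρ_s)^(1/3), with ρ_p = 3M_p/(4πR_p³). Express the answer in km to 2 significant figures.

ρ_p = 3M_p/(4πR_p³) = 3 × (1.5 × 10²⁵) / (4π × (1.0 × 10⁷ m)³) = 3600 kg/m³
d_R = 1.26 × 10000 km × (3600/2700)^(1/3)
    = 14000 km

14000 km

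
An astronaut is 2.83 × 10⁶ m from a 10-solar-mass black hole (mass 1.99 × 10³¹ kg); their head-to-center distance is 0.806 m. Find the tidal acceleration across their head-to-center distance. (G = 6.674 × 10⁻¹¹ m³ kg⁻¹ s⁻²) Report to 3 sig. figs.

9.45 × 10¹ m/s²

Δg = 2GMr/d³
   = 2 × (6.674 × 10⁻¹¹) × (1.99 × 10³¹) × (0.806) / (2.83 × 10⁶)³
   = 9.45 × 10¹ m/s²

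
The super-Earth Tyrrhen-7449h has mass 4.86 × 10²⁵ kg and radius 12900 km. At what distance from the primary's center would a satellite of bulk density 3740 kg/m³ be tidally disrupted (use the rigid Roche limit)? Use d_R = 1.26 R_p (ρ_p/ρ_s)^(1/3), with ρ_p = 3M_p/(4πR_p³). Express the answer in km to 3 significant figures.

18400 km

ρ_p = 3M_p/(4πR_p³) = 3 × (4.86 × 10²⁵) / (4π × (1.29 × 10⁷ m)³) = 5400 kg/m³
d_R = 1.26 × 12900 km × (5400/3740)^(1/3)
    = 18400 km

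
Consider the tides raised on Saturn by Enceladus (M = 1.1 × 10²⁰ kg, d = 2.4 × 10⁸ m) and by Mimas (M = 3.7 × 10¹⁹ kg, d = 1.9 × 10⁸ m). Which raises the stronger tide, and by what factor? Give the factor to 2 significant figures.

Compare M/d³ for the two perturbers:
Enceladus: (1.1 × 10²⁰) / (2.4 × 10⁸)³ = 7.957 × 10⁻⁶
Mimas: (3.7 × 10¹⁹) / (1.9 × 10⁸)³ = 5.394 × 10⁻⁶
Ratio (larger/smaller) = 1.5

Enceladus, by a factor of ≈ 1.5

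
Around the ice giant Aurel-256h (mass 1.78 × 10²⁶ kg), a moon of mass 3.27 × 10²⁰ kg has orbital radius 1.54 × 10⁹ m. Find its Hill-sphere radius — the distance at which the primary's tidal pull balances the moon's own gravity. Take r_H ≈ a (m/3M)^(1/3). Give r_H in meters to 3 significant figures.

1.31 × 10⁷ m

r_H ≈ a (m/3M)^(1/3)
    = (1.54 × 10⁹) × (3.27 × 10²⁰ / (3 × 1.78 × 10²⁶))^(1/3)
    = 1.31 × 10⁷ m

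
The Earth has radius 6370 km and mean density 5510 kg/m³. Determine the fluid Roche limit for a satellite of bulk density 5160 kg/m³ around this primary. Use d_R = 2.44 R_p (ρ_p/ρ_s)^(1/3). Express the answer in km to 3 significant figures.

d_R = 2.44 × 6370 km × (5510/5160)^(1/3)
    = 15900 km

15900 km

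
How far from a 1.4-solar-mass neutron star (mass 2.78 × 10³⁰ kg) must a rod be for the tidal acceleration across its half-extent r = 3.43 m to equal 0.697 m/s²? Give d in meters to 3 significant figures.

1.22 × 10⁷ m

2GMr/d³ = a_tidal  ⇒  d = (2GMr / a_tidal)^(1/3)
d = (2 × 6.674×10⁻¹¹ × (2.78 × 10³⁰) × (3.43) / (0.697))^(1/3)
  = 1.22 × 10⁷ m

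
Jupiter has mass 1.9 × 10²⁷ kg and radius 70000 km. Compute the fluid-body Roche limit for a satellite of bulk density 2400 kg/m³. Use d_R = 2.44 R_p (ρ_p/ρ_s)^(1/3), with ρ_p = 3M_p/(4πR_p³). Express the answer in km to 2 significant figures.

1.4 × 10⁵ km

ρ_p = 3M_p/(4πR_p³) = 3 × (1.9 × 10²⁷) / (4π × (7.0 × 10⁷ m)³) = 1300 kg/m³
d_R = 2.44 × 70000 km × (1300/2400)^(1/3)
    = 1.4 × 10⁵ km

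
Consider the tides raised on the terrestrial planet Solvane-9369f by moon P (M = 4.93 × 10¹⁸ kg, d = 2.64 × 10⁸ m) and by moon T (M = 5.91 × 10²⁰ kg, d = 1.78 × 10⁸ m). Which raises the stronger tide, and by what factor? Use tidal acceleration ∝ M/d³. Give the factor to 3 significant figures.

Moon T, by a factor of ≈ 391

The tide-raising term goes as M/d³ (the gradient of a 1/d² field).
Moon P: (4.93 × 10¹⁸) / (2.64 × 10⁸)³ = 2.679 × 10⁻⁷
Moon T: (5.91 × 10²⁰) / (1.78 × 10⁸)³ = 1.048 × 10⁻⁴
Ratio (larger/smaller) = 391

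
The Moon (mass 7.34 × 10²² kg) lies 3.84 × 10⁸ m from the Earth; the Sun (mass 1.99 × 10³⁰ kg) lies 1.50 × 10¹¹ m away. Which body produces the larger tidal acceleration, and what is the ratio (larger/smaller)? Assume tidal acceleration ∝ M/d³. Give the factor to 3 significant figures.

The tide-raising term goes as M/d³ (the gradient of a 1/d² field).
The Moon: (7.34 × 10²²) / (3.84 × 10⁸)³ = 1.296 × 10⁻³
The Sun: (1.99 × 10³⁰) / (1.50 × 10¹¹)³ = 5.896 × 10⁻⁴
Ratio (larger/smaller) = 2.20

The Moon, by a factor of ≈ 2.20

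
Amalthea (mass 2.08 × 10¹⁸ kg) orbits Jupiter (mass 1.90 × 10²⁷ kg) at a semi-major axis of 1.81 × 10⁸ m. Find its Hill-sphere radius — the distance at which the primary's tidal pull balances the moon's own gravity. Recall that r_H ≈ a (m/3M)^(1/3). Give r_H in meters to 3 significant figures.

1.29 × 10⁵ m

r_H ≈ a (m/3M)^(1/3)
    = (1.81 × 10⁸) × (2.08 × 10¹⁸ / (3 × 1.90 × 10²⁷))^(1/3)
    = 1.29 × 10⁵ m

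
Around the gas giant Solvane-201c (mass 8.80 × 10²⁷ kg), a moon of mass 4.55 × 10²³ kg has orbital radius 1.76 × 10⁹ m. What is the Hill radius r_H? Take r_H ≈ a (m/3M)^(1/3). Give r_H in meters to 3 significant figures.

4.55 × 10⁷ m

r_H ≈ a (m/3M)^(1/3)
    = (1.76 × 10⁹) × (4.55 × 10²³ / (3 × 8.80 × 10²⁷))^(1/3)
    = 4.55 × 10⁷ m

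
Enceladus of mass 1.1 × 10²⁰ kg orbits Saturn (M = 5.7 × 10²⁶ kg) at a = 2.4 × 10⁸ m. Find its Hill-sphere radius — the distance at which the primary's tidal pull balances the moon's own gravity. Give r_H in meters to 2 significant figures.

9.6 × 10⁵ m

r_H ≈ a (m/3M)^(1/3)
    = (2.4 × 10⁸) × (1.1 × 10²⁰ / (3 × 5.7 × 10²⁶))^(1/3)
    = 9.6 × 10⁵ m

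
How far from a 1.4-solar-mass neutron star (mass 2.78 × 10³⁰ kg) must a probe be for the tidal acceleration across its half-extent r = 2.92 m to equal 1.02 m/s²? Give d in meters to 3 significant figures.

2GMr/d³ = a_tidal  ⇒  d = (2GMr / a_tidal)^(1/3)
d = (2 × 6.674×10⁻¹¹ × (2.78 × 10³⁰) × (2.92) / (1.02))^(1/3)
  = 1.02 × 10⁷ m

1.02 × 10⁷ m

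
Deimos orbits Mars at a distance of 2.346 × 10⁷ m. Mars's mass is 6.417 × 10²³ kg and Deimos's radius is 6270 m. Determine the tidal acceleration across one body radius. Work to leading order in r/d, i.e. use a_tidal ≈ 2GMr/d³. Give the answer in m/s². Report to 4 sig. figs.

4.159 × 10⁻⁵ m/s²

Δa = 2GMr/d³
   = 2 × (6.674 × 10⁻¹¹) × (6.417 × 10²³) × (6270) / (2.346 × 10⁷)³
   = 4.159 × 10⁻⁵ m/s²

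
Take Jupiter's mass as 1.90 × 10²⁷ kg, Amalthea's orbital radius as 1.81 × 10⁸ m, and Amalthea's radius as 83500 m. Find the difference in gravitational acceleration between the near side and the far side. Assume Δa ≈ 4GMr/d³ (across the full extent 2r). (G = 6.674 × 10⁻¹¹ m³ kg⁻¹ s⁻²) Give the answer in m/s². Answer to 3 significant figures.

Δg = 4GMr/d³
   = 4 × (6.674 × 10⁻¹¹) × (1.90 × 10²⁷) × (83500) / (1.81 × 10⁸)³
   = 7.14 × 10⁻³ m/s²

7.14 × 10⁻³ m/s²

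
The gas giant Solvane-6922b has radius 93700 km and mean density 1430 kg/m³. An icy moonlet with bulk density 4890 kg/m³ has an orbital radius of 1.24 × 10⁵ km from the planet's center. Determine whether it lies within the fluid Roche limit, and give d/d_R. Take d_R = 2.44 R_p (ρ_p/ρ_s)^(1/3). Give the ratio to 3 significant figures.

inside; d/d_R ≈ 0.817

d_R = 2.44 × (93700 km) × (1430/4890)^(1/3) = 1.518 × 10⁵ km
d/d_R = (1.24 × 10⁵) / (1.518 × 10⁵) = 0.817
Since d/d_R < 1, the body is inside the Roche limit.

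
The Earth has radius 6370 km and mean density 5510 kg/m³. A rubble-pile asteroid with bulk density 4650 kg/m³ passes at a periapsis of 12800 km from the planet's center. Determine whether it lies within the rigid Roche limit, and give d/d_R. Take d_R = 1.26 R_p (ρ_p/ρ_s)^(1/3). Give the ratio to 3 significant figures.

d_R = 1.26 × (6370 km) × (5510/4650)^(1/3) = 8493 km
d/d_R = (12800) / (8493) = 1.51
Since d/d_R > 1, the body is outside the Roche limit.

outside; d/d_R ≈ 1.51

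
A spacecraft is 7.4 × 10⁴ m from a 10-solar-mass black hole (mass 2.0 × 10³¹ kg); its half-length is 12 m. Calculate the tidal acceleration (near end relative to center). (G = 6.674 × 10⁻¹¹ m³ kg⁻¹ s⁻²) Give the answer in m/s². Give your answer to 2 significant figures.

7.9 × 10⁷ m/s²

Δg = 2GMr/d³
   = 2 × (6.674 × 10⁻¹¹) × (2.0 × 10³¹) × (12) / (7.4 × 10⁴)³
   = 7.9 × 10⁷ m/s²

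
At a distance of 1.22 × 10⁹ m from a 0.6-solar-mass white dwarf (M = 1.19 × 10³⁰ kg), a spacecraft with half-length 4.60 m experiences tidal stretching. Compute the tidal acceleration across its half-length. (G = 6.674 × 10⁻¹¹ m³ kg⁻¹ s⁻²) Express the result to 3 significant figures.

a_tidal = 2GMr/d³
        = 2 × (6.674 × 10⁻¹¹) × (1.19 × 10³⁰) × (4.60) / (1.22 × 10⁹)³
        = 4.02 × 10⁻⁷ m/s²

4.02 × 10⁻⁷ m/s²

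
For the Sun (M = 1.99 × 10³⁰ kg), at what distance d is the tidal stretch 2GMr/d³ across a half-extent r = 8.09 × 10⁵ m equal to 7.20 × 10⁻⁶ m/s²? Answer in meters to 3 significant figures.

2GMr/d³ = a_tidal  ⇒  d = (2GMr / a_tidal)^(1/3)
d = (2 × 6.674×10⁻¹¹ × (1.99 × 10³⁰) × (8.09 × 10⁵) / (7.20 × 10⁻⁶))^(1/3)
  = 3.10 × 10¹⁰ m

3.10 × 10¹⁰ m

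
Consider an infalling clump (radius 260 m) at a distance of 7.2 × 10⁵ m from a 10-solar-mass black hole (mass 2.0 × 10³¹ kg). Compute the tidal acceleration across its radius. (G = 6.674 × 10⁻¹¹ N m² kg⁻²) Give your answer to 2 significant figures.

1.9 × 10⁶ m/s²

Differencing GM/(d−r)² and GM/d² to first order in r/d gives 2GMr/d³.
Δg = 2GMr/d³
   = 2 × (6.674 × 10⁻¹¹) × (2.0 × 10³¹) × (260) / (7.2 × 10⁵)³
   = 1.9 × 10⁶ m/s²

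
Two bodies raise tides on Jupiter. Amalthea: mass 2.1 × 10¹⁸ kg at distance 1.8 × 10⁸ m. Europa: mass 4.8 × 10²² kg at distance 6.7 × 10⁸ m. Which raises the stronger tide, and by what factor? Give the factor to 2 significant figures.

Europa, by a factor of ≈ 440

The tide-raising term goes as M/d³ (the gradient of a 1/d² field).
Amalthea: (2.1 × 10¹⁸) / (1.8 × 10⁸)³ = 3.601 × 10⁻⁷
Europa: (4.8 × 10²²) / (6.7 × 10⁸)³ = 1.596 × 10⁻⁴
Ratio (larger/smaller) = 440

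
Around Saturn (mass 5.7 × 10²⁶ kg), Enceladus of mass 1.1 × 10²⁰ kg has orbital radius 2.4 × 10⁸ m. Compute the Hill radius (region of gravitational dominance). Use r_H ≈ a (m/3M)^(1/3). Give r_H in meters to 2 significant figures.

r_H ≈ a (m/3M)^(1/3)
    = (2.4 × 10⁸) × (1.1 × 10²⁰ / (3 × 5.7 × 10²⁶))^(1/3)
    = 9.6 × 10⁵ m

9.6 × 10⁵ m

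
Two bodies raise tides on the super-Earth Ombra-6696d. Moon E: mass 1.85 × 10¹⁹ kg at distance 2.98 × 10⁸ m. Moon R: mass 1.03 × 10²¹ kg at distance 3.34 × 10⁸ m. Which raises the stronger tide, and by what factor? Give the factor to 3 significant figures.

Compare M/d³ for the two perturbers:
Moon E: (1.85 × 10¹⁹) / (2.98 × 10⁸)³ = 6.991 × 10⁻⁷
Moon R: (1.03 × 10²¹) / (3.34 × 10⁸)³ = 2.764 × 10⁻⁵
Ratio (larger/smaller) = 39.5

Moon R, by a factor of ≈ 39.5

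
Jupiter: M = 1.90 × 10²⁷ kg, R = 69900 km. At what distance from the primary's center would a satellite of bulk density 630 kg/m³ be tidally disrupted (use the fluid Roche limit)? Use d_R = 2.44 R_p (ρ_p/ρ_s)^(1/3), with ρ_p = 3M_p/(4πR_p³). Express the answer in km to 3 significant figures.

ρ_p = 3M_p/(4πR_p³) = 3 × (1.90 × 10²⁷) / (4π × (6.99 × 10⁷ m)³) = 1330 kg/m³
d_R = 2.44 × 69900 km × (1330/630)^(1/3)
    = 2.19 × 10⁵ km

2.19 × 10⁵ km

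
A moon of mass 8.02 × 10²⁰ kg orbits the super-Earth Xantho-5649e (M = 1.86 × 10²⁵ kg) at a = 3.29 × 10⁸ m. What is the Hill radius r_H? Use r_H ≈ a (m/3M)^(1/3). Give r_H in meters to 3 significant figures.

r_H ≈ a (m/3M)^(1/3)
    = (3.29 × 10⁸) × (8.02 × 10²⁰ / (3 × 1.86 × 10²⁵))^(1/3)
    = 8.00 × 10⁶ m

8.00 × 10⁶ m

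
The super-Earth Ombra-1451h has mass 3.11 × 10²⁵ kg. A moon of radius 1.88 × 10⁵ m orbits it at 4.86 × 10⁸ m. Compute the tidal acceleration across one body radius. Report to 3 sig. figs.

a_tidal = 2GMr/d³
        = 2 × (6.674 × 10⁻¹¹) × (3.11 × 10²⁵) × (1.88 × 10⁵) / (4.86 × 10⁸)³
        = 6.80 × 10⁻⁶ m/s²

6.80 × 10⁻⁶ m/s²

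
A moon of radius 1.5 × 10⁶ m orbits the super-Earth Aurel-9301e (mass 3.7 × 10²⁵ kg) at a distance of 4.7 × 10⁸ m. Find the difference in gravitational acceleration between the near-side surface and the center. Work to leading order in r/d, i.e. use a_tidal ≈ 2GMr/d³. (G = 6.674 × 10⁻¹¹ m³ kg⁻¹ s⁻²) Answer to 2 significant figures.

7.1 × 10⁻⁵ m/s²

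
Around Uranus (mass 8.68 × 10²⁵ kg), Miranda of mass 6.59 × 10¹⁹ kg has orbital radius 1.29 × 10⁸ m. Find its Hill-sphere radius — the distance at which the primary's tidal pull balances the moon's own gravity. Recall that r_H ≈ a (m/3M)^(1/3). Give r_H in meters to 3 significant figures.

8.16 × 10⁵ m

r_H ≈ a (m/3M)^(1/3)
    = (1.29 × 10⁸) × (6.59 × 10¹⁹ / (3 × 8.68 × 10²⁵))^(1/3)
    = 8.16 × 10⁵ m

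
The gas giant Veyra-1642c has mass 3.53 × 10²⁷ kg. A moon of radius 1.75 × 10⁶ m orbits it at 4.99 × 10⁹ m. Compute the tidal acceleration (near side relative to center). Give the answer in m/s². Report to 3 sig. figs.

6.64 × 10⁻⁶ m/s²

Since r ≪ d, expand the inverse-square field across one radius to get the leading 2GMr/d³ term.
Δg = 2GMr/d³
   = 2 × (6.674 × 10⁻¹¹) × (3.53 × 10²⁷) × (1.75 × 10⁶) / (4.99 × 10⁹)³
   = 6.64 × 10⁻⁶ m/s²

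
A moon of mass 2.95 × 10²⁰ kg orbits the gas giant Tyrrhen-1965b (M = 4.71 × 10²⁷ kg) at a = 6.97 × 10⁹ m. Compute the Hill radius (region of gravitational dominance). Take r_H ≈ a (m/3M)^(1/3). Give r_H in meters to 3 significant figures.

1.92 × 10⁷ m

r_H ≈ a (m/3M)^(1/3)
    = (6.97 × 10⁹) × (2.95 × 10²⁰ / (3 × 4.71 × 10²⁷))^(1/3)
    = 1.92 × 10⁷ m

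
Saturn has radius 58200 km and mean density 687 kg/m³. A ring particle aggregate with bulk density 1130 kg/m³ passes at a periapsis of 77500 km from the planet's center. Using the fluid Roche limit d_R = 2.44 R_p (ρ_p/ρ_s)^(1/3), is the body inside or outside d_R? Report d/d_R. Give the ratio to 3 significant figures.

d_R = 2.44 × (58200 km) × (687/1130)^(1/3) = 1.203 × 10⁵ km
d/d_R = (77500) / (1.203 × 10⁵) = 0.644
Since d/d_R < 1, the body is inside the Roche limit.

inside; d/d_R ≈ 0.644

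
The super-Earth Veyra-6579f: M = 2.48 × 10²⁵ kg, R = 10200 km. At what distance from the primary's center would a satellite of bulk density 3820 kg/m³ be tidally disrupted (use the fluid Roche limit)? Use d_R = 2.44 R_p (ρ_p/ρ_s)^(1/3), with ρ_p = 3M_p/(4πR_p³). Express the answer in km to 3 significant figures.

ρ_p = 3M_p/(4πR_p³) = 3 × (2.48 × 10²⁵) / (4π × (1.02 × 10⁷ m)³) = 5580 kg/m³
d_R = 2.44 × 10200 km × (5580/3820)^(1/3)
    = 28200 km

28200 km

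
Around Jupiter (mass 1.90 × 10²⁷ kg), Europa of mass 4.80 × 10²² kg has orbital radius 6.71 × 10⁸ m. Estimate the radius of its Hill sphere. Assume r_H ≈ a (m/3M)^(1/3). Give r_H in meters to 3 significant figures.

1.37 × 10⁷ m

r_H ≈ a (m/3M)^(1/3)
    = (6.71 × 10⁸) × (4.80 × 10²² / (3 × 1.90 × 10²⁷))^(1/3)
    = 1.37 × 10⁷ m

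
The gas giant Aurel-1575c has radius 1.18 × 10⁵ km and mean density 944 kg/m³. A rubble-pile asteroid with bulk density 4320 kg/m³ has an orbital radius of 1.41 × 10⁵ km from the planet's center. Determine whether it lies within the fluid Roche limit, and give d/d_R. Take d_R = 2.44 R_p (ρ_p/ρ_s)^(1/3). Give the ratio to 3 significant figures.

d_R = 2.44 × (1.18 × 10⁵ km) × (944/4320)^(1/3) = 1.734 × 10⁵ km
d/d_R = (1.41 × 10⁵) / (1.734 × 10⁵) = 0.813
Since d/d_R < 1, the body is inside the Roche limit.

inside; d/d_R ≈ 0.813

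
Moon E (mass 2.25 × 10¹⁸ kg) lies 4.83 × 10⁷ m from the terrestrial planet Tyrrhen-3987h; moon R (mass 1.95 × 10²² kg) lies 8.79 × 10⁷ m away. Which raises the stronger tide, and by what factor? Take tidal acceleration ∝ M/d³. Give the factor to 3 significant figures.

Moon R, by a factor of ≈ 1440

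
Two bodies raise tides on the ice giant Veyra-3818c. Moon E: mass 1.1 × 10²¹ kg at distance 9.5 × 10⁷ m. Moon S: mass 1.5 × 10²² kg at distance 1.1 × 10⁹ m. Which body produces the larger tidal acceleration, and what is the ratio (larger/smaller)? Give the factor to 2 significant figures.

Compare M/d³ for the two perturbers:
Moon E: (1.1 × 10²¹) / (9.5 × 10⁷)³ = 1.283 × 10⁻³
Moon S: (1.5 × 10²²) / (1.1 × 10⁹)³ = 1.127 × 10⁻⁵
Ratio (larger/smaller) = 110

Moon E, by a factor of ≈ 110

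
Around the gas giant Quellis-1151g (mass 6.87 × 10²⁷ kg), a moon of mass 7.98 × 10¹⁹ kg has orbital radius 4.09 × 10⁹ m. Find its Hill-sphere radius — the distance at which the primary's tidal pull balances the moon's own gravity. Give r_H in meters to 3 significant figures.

6.42 × 10⁶ m

r_H ≈ a (m/3M)^(1/3)
    = (4.09 × 10⁹) × (7.98 × 10¹⁹ / (3 × 6.87 × 10²⁷))^(1/3)
    = 6.42 × 10⁶ m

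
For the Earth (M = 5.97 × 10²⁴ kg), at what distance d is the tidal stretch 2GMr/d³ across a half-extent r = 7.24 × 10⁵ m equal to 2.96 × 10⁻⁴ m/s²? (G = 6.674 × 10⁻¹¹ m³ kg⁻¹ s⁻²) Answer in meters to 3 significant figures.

2GMr/d³ = a_tidal  ⇒  d = (2GMr / a_tidal)^(1/3)
d = (2 × 6.674×10⁻¹¹ × (5.97 × 10²⁴) × (7.24 × 10⁵) / (2.96 × 10⁻⁴))^(1/3)
  = 1.25 × 10⁸ m

1.25 × 10⁸ m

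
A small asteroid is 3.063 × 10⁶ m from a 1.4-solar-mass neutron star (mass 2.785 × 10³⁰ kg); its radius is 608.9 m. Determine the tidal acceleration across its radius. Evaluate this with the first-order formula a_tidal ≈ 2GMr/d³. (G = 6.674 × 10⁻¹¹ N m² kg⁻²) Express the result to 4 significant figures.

7.877 × 10³ m/s²

Since r ≪ d, expand the inverse-square field across one radius to get the leading 2GMr/d³ term.
Δg = 2GMr/d³
   = 2 × (6.674 × 10⁻¹¹) × (2.785 × 10³⁰) × (608.9) / (3.063 × 10⁶)³
   = 7.877 × 10³ m/s²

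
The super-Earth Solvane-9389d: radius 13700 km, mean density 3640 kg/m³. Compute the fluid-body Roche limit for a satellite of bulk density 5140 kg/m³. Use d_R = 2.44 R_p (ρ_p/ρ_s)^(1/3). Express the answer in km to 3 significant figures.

d_R = 2.44 × 13700 km × (3640/5140)^(1/3)
    = 29800 km

29800 km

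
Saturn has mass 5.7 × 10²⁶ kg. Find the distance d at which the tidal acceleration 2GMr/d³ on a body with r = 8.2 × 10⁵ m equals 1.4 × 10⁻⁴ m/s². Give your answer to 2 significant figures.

7.6 × 10⁸ m

2GMr/d³ = a_tidal  ⇒  d = (2GMr / a_tidal)^(1/3)
d = (2 × 6.674×10⁻¹¹ × (5.7 × 10²⁶) × (8.2 × 10⁵) / (1.4 × 10⁻⁴))^(1/3)
  = 7.6 × 10⁸ m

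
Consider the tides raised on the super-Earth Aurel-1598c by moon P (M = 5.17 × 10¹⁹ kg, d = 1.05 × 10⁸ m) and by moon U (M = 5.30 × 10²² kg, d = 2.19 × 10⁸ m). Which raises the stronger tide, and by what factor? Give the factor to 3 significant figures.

Moon U, by a factor of ≈ 113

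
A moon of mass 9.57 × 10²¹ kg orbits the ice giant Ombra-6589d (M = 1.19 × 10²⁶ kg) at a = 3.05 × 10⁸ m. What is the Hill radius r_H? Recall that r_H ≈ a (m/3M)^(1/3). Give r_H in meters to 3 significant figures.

9.13 × 10⁶ m

r_H ≈ a (m/3M)^(1/3)
    = (3.05 × 10⁸) × (9.57 × 10²¹ / (3 × 1.19 × 10²⁶))^(1/3)
    = 9.13 × 10⁶ m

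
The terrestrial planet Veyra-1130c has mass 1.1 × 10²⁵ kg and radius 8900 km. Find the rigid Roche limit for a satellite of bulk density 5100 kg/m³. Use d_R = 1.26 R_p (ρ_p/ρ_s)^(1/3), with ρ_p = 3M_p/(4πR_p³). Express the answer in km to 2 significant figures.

ρ_p = 3M_p/(4πR_p³) = 3 × (1.1 × 10²⁵) / (4π × (8.9 × 10⁶ m)³) = 3700 kg/m³
d_R = 1.26 × 8900 km × (3700/5100)^(1/3)
    = 10000 km

10000 km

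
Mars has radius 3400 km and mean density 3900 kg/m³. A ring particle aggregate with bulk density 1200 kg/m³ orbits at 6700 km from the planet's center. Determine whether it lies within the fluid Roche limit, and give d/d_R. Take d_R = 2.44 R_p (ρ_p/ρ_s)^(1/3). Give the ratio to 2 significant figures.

inside; d/d_R ≈ 0.55

d_R = 2.44 × (3400 km) × (3900/1200)^(1/3) = 12290 km
d/d_R = (6700) / (12290) = 0.55
Since d/d_R < 1, the body is inside the Roche limit.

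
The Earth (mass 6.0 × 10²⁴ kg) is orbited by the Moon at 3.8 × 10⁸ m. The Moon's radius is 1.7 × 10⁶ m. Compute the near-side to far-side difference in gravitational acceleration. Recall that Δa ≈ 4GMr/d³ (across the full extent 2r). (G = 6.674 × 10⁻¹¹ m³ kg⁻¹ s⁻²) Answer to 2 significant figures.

The field gradient is 2GM/d³; across the full diameter 2r the difference is 4GMr/d³.
Δg = 4GMr/d³
   = 4 × (6.674 × 10⁻¹¹) × (6.0 × 10²⁴) × (1.7 × 10⁶) / (3.8 × 10⁸)³
   = 5.0 × 10⁻⁵ m/s²

5.0 × 10⁻⁵ m/s²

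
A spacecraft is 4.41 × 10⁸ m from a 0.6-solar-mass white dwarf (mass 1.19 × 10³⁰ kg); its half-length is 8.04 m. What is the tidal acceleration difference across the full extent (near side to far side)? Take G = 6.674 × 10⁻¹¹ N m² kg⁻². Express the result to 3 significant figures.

Differencing GM/(d−r)² and GM/(d+r)² to first order in r/d gives 4GMr/d³.
Δg = 4GMr/d³
   = 4 × (6.674 × 10⁻¹¹) × (1.19 × 10³⁰) × (8.04) / (4.41 × 10⁸)³
   = 2.98 × 10⁻⁵ m/s²

2.98 × 10⁻⁵ m/s²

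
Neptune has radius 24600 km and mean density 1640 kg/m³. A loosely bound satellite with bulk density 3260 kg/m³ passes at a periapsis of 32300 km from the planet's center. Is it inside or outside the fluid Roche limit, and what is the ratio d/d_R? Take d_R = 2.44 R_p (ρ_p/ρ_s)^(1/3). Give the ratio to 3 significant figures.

inside; d/d_R ≈ 0.677

d_R = 2.44 × (24600 km) × (1640/3260)^(1/3) = 47740 km
d/d_R = (32300) / (47740) = 0.677
Since d/d_R < 1, the body is inside the Roche limit.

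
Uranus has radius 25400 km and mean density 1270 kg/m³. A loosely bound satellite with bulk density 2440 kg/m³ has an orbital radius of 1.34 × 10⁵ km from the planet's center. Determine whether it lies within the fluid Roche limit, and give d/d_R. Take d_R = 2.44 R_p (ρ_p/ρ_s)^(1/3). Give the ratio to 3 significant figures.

outside; d/d_R ≈ 2.69

d_R = 2.44 × (25400 km) × (1270/2440)^(1/3) = 49850 km
d/d_R = (1.34 × 10⁵) / (49850) = 2.69
Since d/d_R > 1, the body is outside the Roche limit.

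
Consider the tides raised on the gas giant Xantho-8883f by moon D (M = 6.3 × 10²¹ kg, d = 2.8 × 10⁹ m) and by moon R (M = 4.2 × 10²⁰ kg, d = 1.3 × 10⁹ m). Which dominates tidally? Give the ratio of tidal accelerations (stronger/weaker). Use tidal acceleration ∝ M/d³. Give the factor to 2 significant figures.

Moon D, by a factor of ≈ 1.5

Compare M/d³ for the two perturbers:
Moon D: (6.3 × 10²¹) / (2.8 × 10⁹)³ = 2.870 × 10⁻⁷
Moon R: (4.2 × 10²⁰) / (1.3 × 10⁹)³ = 1.912 × 10⁻⁷
Ratio (larger/smaller) = 1.5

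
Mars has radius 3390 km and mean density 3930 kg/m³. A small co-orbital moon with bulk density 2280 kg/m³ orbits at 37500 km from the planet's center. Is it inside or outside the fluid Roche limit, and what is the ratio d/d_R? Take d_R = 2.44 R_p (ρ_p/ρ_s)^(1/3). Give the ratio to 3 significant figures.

outside; d/d_R ≈ 3.78

d_R = 2.44 × (3390 km) × (3930/2280)^(1/3) = 9918 km
d/d_R = (37500) / (9918) = 3.78
Since d/d_R > 1, the body is outside the Roche limit.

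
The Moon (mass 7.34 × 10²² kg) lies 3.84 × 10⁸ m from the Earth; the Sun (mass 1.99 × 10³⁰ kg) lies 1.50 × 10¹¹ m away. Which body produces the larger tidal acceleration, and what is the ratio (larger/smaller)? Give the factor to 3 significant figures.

Tidal stretch scales as M/d³; compute that for each body.
The Moon: (7.34 × 10²²) / (3.84 × 10⁸)³ = 1.296 × 10⁻³
The Sun: (1.99 × 10³⁰) / (1.50 × 10¹¹)³ = 5.896 × 10⁻⁴
Ratio (larger/smaller) = 2.20

The Moon, by a factor of ≈ 2.20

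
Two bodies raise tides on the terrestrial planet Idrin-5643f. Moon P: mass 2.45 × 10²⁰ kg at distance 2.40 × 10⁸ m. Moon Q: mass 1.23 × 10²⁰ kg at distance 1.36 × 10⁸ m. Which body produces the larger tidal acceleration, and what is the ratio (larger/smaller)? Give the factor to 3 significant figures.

Moon Q, by a factor of ≈ 2.76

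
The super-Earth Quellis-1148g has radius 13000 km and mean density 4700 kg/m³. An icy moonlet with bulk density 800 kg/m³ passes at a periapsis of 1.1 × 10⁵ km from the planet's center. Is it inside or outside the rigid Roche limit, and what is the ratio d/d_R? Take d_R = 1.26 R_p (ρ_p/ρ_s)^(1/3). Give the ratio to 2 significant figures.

d_R = 1.26 × (13000 km) × (4700/800)^(1/3) = 29560 km
d/d_R = (1.1 × 10⁵) / (29560) = 3.7
Since d/d_R > 1, the body is outside the Roche limit.

outside; d/d_R ≈ 3.7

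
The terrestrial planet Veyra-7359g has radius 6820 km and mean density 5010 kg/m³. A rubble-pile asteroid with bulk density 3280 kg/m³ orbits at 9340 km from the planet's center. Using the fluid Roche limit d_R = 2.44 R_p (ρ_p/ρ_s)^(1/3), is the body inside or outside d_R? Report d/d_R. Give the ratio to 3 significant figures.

inside; d/d_R ≈ 0.487

d_R = 2.44 × (6820 km) × (5010/3280)^(1/3) = 19160 km
d/d_R = (9340) / (19160) = 0.487
Since d/d_R < 1, the body is inside the Roche limit.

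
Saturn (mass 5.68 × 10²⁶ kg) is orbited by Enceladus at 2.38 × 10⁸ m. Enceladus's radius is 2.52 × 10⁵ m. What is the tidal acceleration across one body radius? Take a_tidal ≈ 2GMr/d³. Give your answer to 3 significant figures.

Since r ≪ d, expand the inverse-square field across one radius to get the leading 2GMr/d³ term.
Δg = 2GMr/d³
   = 2 × (6.674 × 10⁻¹¹) × (5.68 × 10²⁶) × (2.52 × 10⁵) / (2.38 × 10⁸)³
   = 1.42 × 10⁻³ m/s²

1.42 × 10⁻³ m/s²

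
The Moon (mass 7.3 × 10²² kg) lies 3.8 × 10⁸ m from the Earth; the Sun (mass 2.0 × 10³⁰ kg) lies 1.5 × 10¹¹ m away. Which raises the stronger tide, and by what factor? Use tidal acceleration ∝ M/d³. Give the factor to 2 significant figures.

Tidal stretch scales as M/d³; compute that for each body.
The Moon: (7.3 × 10²²) / (3.8 × 10⁸)³ = 1.330 × 10⁻³
The Sun: (2.0 × 10³⁰) / (1.5 × 10¹¹)³ = 5.926 × 10⁻⁴
Ratio (larger/smaller) = 2.2

The Moon, by a factor of ≈ 2.2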